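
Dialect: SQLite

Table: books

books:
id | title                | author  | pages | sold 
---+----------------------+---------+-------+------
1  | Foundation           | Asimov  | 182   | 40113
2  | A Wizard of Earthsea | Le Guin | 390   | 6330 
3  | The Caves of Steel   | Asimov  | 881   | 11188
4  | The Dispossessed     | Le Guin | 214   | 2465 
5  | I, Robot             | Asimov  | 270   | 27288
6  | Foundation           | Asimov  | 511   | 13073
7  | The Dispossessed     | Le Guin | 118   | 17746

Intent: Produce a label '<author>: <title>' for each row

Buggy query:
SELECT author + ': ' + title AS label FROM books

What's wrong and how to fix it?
Bug: '+' is numeric addition; on text columns SQLite converts them to 0 instead of concatenating

Fix: Use the || operator for string concatenation

Corrected query:
SELECT author || ': ' || title AS label FROM books

Result:
label                        
-----------------------------
Asimov: Foundation           
Le Guin: A Wizard of Earthsea
Asimov: The Caves of Steel   
Le Guin: The Dispossessed    
Asimov: I, Robot             
Asimov: Foundation           
Le Guin: The Dispossessed    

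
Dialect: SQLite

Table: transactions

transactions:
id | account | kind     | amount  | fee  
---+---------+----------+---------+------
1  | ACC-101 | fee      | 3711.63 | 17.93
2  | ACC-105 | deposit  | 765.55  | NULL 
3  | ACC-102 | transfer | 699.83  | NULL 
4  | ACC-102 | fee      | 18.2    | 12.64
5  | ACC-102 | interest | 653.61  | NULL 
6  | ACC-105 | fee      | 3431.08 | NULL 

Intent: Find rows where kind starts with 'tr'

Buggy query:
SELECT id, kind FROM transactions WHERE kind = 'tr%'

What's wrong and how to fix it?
Bug: '=' compares the literal string including the % character; pattern matching needs LIKE

Fix: Use LIKE for wildcard pattern matching

Corrected query:
SELECT id, kind FROM transactions WHERE kind LIKE 'tr%'

Result:
id | kind    
---+---------
3  | transfer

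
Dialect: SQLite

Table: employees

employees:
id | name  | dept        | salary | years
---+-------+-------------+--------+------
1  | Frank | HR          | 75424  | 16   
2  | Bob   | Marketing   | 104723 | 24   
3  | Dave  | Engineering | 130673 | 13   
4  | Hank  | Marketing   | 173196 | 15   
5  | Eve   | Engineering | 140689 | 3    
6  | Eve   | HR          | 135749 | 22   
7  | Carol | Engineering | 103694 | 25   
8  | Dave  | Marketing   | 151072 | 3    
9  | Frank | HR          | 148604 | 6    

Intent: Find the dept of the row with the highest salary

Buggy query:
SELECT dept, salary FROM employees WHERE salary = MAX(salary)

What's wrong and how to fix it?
Bug: WHERE is evaluated per row; an aggregate over the whole table isn't defined there

Fix: Wrap MAX in a scalar subquery so WHERE compares against a single value

Corrected query:
SELECT dept, salary FROM employees WHERE salary = (SELECT MAX(salary) FROM employees)

Result:
dept      | salary
----------+-------
Marketing | 173196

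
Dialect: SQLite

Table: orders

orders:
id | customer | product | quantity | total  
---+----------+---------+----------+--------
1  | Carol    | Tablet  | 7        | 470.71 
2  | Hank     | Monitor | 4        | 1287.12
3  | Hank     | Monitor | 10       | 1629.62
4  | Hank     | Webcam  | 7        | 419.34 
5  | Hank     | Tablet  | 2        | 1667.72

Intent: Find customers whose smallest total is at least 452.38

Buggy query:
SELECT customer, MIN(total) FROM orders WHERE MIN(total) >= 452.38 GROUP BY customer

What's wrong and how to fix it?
Bug: MIN() in WHERE is a misuse of aggregate

Fix: Replace WHERE with HAVING after the GROUP BY

Corrected query:
SELECT customer, MIN(total) FROM orders GROUP BY customer HAVING MIN(total) >= 452.38

Result:
customer | MIN(total)
---------+-----------
Carol    | 470.71    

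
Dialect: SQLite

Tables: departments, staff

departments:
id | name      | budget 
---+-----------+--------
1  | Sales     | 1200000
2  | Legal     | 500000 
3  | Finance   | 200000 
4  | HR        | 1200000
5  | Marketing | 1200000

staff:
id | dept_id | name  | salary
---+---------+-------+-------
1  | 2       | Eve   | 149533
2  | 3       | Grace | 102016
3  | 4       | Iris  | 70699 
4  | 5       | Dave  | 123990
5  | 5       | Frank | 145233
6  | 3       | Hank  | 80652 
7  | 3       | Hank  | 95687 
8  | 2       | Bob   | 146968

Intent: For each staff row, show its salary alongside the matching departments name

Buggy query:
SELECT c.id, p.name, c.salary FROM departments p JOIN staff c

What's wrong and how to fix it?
Bug: Missing join condition: each staff row is matched to all departments rows instead of just its own

Fix: Specify the join condition linking the foreign key to the parent id

Corrected query:
SELECT c.id, p.name, c.salary FROM departments p JOIN staff c ON c.dept_id = p.id

Result:
id | name      | salary
---+-----------+-------
1  | Legal     | 149533
2  | Finance   | 102016
3  | HR        | 70699 
4  | Marketing | 123990
5  | Marketing | 145233
6  | Finance   | 80652 
7  | Finance   | 95687 
8  | Legal     | 146968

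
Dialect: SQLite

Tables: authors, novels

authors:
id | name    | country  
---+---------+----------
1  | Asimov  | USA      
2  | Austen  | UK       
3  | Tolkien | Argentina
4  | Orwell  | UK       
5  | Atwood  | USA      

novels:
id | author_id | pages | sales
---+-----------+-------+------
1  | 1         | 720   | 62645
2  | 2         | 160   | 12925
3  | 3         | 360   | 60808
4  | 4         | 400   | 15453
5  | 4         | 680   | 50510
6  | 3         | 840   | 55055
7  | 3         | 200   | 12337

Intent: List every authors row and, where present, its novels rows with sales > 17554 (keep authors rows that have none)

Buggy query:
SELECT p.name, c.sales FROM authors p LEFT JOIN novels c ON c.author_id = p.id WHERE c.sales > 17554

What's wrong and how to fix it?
Bug: Filtering c.sales in WHERE discards the NULL rows produced by LEFT JOIN, turning it into an inner join

Fix: Put 'c.sales > 17554' in the JOIN's ON clause instead of WHERE

Corrected query:
SELECT p.name, c.sales FROM authors p LEFT JOIN novels c ON c.author_id = p.id AND c.sales > 17554

Result:
name    | sales
--------+------
Asimov  | 62645
Austen  | NULL 
Tolkien | 55055
Tolkien | 60808
Orwell  | 50510
Atwood  | NULL 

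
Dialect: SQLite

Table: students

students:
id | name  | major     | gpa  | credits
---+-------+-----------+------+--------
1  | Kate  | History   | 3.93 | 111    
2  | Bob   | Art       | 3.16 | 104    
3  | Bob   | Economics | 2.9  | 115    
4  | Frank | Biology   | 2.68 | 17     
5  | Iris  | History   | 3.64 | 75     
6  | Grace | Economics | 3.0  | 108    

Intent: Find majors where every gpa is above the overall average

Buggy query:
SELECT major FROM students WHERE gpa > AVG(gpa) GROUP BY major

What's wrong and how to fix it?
Bug: AVG() is an aggregate; it can't sit directly in WHERE

Fix: Compute the overall average in a scalar subquery and compare each group's MIN against it in HAVING

Corrected query:
SELECT major FROM students GROUP BY major HAVING MIN(gpa) > (SELECT AVG(gpa) FROM students)

Result:
major  
-------
History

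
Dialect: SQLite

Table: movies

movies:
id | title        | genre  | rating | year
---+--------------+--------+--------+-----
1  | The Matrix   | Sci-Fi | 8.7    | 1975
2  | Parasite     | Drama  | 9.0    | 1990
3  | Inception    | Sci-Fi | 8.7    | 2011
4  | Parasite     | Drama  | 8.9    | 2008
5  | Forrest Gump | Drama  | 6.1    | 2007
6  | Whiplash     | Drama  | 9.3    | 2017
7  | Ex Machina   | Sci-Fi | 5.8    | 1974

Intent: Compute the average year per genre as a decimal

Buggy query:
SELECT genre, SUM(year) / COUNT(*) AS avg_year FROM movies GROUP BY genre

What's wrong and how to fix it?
Bug: SUM(year) and COUNT(*) are both integers; the division truncates the fractional part

Fix: Multiply by 1.0 (or CAST to REAL) to force floating-point division

Corrected query:
SELECT genre, SUM(year) * 1.0 / COUNT(*) AS avg_year FROM movies GROUP BY genre

Result:
genre  | avg_year   
-------+------------
Drama  | 2005.5     
Sci-Fi | 1986.666667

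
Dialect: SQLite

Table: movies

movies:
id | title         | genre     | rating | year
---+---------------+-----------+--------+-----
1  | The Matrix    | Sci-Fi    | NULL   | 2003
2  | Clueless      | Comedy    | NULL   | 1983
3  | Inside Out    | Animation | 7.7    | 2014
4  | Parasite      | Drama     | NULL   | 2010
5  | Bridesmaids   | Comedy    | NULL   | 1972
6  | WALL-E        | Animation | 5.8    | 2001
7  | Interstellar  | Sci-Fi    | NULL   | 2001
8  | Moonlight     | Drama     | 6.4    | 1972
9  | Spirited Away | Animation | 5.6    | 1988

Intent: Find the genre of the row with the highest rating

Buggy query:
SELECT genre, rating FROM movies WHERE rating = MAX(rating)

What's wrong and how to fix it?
Bug: WHERE is evaluated per row; an aggregate over the whole table isn't defined there

Fix: Wrap MAX in a scalar subquery so WHERE compares against a single value

Corrected query:
SELECT genre, rating FROM movies WHERE rating = (SELECT MAX(rating) FROM movies)

Result:
genre     | rating
----------+-------
Animation | 7.7   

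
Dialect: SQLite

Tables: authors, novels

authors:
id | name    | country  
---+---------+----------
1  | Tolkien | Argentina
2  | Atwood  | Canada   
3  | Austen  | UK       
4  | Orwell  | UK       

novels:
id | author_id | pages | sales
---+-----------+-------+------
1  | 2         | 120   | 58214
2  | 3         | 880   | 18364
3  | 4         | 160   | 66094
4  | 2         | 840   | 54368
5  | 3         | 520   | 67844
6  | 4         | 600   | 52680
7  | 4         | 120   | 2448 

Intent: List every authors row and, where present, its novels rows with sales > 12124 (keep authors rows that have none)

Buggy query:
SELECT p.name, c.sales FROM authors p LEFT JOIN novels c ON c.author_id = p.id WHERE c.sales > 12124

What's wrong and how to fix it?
Bug: A WHERE condition on the right-hand table after LEFT JOIN drops unmatched parents

Fix: Move the right-table condition into the ON clause so unmatched parents are kept

Corrected query:
SELECT p.name, c.sales FROM authors p LEFT JOIN novels c ON c.author_id = p.id AND c.sales > 12124

Result:
name    | sales
--------+------
Tolkien | NULL 
Atwood  | 54368
Atwood  | 58214
Austen  | 18364
Austen  | 67844
Orwell  | 52680
Orwell  | 66094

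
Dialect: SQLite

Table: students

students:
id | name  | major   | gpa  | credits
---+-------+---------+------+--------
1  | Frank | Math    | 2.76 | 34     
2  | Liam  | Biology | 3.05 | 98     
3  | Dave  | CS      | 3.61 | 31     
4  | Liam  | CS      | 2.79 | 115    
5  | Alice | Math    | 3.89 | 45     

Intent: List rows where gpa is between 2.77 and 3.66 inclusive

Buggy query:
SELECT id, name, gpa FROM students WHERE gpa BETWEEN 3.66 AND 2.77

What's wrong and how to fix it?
Bug: The bounds are reversed; BETWEEN a AND b requires a <= b to match anything

Fix: Swap the bounds so the smaller value comes first

Corrected query:
SELECT id, name, gpa FROM students WHERE gpa BETWEEN 2.77 AND 3.66

Result:
id | name | gpa 
---+------+-----
2  | Liam | 3.05
3  | Dave | 3.61
4  | Liam | 2.79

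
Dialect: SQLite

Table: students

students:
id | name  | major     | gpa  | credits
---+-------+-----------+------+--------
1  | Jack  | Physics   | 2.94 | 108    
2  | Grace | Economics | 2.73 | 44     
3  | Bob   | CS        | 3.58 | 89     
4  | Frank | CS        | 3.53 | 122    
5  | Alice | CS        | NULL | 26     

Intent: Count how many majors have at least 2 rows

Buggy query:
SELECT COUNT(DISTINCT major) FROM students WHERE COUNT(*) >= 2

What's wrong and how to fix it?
Bug: WHERE filters individual rows, not groups, so a group-level COUNT is invalid there

Fix: Group first with HAVING COUNT(*) >= 2, then COUNT the resulting groups

Corrected query:
SELECT COUNT(*) FROM (SELECT major FROM students GROUP BY major HAVING COUNT(*) >= 2)

Result:
COUNT(*)
--------
1       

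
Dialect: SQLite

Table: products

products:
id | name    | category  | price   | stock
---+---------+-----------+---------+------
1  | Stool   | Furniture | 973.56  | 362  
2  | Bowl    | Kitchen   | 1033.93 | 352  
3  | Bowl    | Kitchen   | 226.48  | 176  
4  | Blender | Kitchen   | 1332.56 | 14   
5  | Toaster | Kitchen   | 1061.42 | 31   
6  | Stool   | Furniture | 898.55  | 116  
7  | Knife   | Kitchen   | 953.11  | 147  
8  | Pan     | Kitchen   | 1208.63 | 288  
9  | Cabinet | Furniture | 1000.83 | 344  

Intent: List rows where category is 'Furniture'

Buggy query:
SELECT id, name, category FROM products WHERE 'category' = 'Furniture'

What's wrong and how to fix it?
Bug: 'category' in single quotes is a string literal, not the column; the comparison is literal-vs-literal and never true

Fix: Reference the column as category without single quotes

Corrected query:
SELECT id, name, category FROM products WHERE category = 'Furniture'

Result:
id | name    | category 
---+---------+----------
1  | Stool   | Furniture
6  | Stool   | Furniture
9  | Cabinet | Furniture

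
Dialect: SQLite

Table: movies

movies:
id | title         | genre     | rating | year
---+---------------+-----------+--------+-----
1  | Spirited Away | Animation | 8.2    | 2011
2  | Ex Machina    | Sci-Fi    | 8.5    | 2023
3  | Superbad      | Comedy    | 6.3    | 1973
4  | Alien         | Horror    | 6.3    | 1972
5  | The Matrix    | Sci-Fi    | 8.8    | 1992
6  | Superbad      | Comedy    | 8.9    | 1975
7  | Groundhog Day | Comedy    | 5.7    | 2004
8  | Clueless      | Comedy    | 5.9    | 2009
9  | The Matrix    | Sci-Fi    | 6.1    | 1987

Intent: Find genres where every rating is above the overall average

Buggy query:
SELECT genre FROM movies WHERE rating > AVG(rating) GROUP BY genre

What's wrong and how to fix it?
Bug: WHERE evaluates per row before aggregation, so AVG() is unavailable

Fix: Compute the overall average in a scalar subquery and compare each group's MIN against it in HAVING

Corrected query:
SELECT genre FROM movies GROUP BY genre HAVING MIN(rating) > (SELECT AVG(rating) FROM movies)

Result:
genre    
---------
Animation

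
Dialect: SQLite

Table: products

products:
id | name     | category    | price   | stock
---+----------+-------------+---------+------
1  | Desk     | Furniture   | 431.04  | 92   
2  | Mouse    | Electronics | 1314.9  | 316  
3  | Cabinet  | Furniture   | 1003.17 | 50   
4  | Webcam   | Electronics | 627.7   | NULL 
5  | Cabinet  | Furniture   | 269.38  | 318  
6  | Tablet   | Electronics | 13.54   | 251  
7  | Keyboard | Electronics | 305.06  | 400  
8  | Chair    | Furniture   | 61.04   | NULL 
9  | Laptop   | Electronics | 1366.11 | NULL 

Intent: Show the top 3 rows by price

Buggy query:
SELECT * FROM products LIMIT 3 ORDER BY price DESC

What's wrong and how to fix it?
Bug: LIMIT must come after ORDER BY

Fix: Swap the clauses: ORDER BY first, then LIMIT

Corrected query:
SELECT * FROM products ORDER BY price DESC LIMIT 3

Result:
id | name    | category    | price   | stock
---+---------+-------------+---------+------
9  | Laptop  | Electronics | 1366.11 | NULL 
2  | Mouse   | Electronics | 1314.9  | 316  
3  | Cabinet | Furniture   | 1003.17 | 50   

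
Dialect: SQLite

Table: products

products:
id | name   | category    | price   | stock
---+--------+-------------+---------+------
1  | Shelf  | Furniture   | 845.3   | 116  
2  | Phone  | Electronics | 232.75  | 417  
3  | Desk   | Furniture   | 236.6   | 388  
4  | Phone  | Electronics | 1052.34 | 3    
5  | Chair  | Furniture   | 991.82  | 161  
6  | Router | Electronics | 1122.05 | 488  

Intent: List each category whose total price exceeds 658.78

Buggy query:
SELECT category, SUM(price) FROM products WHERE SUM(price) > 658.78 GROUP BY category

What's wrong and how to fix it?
Bug: SUM(price) is an aggregate, but WHERE filters rows before aggregation

Fix: Move the aggregate condition to a HAVING clause

Corrected query:
SELECT category, SUM(price) FROM products GROUP BY category HAVING SUM(price) > 658.78

Result:
category    | SUM(price)
------------+-----------
Electronics | 2407.14   
Furniture   | 2073.72   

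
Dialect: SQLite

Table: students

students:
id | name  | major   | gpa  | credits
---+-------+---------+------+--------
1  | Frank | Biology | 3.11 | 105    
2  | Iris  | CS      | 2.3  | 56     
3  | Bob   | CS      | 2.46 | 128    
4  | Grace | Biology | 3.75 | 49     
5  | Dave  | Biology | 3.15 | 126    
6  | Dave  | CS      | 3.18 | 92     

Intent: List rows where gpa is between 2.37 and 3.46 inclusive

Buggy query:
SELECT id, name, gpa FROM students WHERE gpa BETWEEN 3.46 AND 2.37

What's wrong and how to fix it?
Bug: The bounds are reversed; BETWEEN a AND b requires a <= b to match anything

Fix: Swap the bounds so the smaller value comes first

Corrected query:
SELECT id, name, gpa FROM students WHERE gpa BETWEEN 2.37 AND 3.46

Result:
id | name  | gpa 
---+-------+-----
1  | Frank | 3.11
3  | Bob   | 2.46
5  | Dave  | 3.15
6  | Dave  | 3.18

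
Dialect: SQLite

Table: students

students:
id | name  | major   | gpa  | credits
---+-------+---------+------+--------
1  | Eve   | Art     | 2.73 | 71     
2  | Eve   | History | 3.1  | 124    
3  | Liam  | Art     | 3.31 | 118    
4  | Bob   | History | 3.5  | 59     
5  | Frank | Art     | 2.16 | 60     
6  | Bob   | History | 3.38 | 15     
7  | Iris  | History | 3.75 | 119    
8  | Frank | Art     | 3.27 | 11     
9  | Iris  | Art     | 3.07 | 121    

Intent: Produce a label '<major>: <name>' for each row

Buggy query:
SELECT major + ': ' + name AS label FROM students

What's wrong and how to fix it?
Bug: SQLite uses || for string concatenation; + coerces text to numbers (yielding 0)

Fix: Replace + with || to concatenate text

Corrected query:
SELECT major || ': ' || name AS label FROM students

Result:
label        
-------------
Art: Eve     
History: Eve 
Art: Liam    
History: Bob 
Art: Frank   
History: Bob 
History: Iris
Art: Frank   
Art: Iris    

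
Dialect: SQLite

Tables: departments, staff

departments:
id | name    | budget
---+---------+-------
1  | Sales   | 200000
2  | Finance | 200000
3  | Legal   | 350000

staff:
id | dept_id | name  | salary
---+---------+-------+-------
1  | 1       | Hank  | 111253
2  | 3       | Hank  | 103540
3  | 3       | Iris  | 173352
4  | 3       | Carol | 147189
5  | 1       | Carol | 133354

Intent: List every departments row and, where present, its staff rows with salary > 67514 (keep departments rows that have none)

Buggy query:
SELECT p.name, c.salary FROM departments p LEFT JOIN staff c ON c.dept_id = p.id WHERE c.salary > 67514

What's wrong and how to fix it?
Bug: A WHERE condition on the right-hand table after LEFT JOIN drops unmatched parents

Fix: Put 'c.salary > 67514' in the JOIN's ON clause instead of WHERE

Corrected query:
SELECT p.name, c.salary FROM departments p LEFT JOIN staff c ON c.dept_id = p.id AND c.salary > 67514

Result:
name    | salary
--------+-------
Sales   | 111253
Sales   | 133354
Finance | NULL  
Legal   | 103540
Legal   | 147189
Legal   | 173352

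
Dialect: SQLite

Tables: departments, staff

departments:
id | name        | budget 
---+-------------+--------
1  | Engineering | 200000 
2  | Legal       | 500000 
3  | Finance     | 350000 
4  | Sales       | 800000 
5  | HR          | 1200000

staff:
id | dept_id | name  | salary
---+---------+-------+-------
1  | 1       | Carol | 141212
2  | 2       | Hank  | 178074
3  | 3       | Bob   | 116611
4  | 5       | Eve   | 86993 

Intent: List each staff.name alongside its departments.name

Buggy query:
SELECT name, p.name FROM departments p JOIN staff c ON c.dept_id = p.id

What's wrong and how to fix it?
Bug: 'name' exists in both joined tables, so the database can't tell which one is meant

Fix: Prefix ambiguous columns with the table alias

Corrected query:
SELECT c.name, p.name FROM departments p JOIN staff c ON c.dept_id = p.id

Result:
name  | name       
------+------------
Carol | Engineering
Hank  | Legal      
Bob   | Finance    
Eve   | HR         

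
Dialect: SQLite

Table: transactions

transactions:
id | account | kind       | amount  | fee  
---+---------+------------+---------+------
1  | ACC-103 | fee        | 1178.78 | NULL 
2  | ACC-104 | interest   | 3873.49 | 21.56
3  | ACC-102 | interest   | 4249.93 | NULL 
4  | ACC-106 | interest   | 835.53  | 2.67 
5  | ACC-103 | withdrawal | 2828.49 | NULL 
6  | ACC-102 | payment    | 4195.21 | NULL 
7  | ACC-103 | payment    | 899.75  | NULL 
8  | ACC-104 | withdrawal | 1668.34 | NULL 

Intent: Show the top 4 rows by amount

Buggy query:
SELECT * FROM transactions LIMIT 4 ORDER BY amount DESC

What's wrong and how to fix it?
Bug: LIMIT must come after ORDER BY

Fix: Swap the clauses: ORDER BY first, then LIMIT

Corrected query:
SELECT * FROM transactions ORDER BY amount DESC LIMIT 4

Result:
id | account | kind       | amount  | fee  
---+---------+------------+---------+------
3  | ACC-102 | interest   | 4249.93 | NULL 
6  | ACC-102 | payment    | 4195.21 | NULL 
2  | ACC-104 | interest   | 3873.49 | 21.56
5  | ACC-103 | withdrawal | 2828.49 | NULL 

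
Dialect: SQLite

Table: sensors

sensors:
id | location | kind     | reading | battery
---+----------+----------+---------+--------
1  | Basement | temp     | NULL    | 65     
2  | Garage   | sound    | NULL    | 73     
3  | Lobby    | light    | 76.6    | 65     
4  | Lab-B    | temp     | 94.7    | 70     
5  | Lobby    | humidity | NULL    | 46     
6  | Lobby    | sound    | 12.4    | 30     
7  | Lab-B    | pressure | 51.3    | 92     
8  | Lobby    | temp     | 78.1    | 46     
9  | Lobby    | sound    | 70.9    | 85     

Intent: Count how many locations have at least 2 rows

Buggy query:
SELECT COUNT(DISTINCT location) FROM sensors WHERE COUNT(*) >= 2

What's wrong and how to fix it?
Bug: WHERE filters individual rows, not groups, so a group-level COUNT is invalid there

Fix: Group first with HAVING COUNT(*) >= 2, then COUNT the resulting groups

Corrected query:
SELECT COUNT(*) FROM (SELECT location FROM sensors GROUP BY location HAVING COUNT(*) >= 2)

Result:
COUNT(*)
--------
2       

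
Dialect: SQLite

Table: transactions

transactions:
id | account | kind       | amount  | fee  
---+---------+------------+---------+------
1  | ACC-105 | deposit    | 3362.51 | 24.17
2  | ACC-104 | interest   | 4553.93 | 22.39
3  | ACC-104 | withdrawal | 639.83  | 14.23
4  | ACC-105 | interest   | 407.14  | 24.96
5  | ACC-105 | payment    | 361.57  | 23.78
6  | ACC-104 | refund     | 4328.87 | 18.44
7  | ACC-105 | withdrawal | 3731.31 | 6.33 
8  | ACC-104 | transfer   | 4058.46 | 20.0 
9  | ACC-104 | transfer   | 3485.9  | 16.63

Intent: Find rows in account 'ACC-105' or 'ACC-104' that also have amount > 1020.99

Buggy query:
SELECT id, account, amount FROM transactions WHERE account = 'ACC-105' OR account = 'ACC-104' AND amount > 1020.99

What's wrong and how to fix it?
Bug: AND binds tighter than OR, so this parses as account = 'ACC-105' OR (account = 'ACC-104' AND amount > 1020.99)

Fix: Add parentheses around the OR so the AND applies to both alternatives

Corrected query:
SELECT id, account, amount FROM transactions WHERE (account = 'ACC-105' OR account = 'ACC-104') AND amount > 1020.99

Result:
id | account | amount 
---+---------+--------
1  | ACC-105 | 3362.51
2  | ACC-104 | 4553.93
6  | ACC-104 | 4328.87
7  | ACC-105 | 3731.31
8  | ACC-104 | 4058.46
9  | ACC-104 | 3485.9 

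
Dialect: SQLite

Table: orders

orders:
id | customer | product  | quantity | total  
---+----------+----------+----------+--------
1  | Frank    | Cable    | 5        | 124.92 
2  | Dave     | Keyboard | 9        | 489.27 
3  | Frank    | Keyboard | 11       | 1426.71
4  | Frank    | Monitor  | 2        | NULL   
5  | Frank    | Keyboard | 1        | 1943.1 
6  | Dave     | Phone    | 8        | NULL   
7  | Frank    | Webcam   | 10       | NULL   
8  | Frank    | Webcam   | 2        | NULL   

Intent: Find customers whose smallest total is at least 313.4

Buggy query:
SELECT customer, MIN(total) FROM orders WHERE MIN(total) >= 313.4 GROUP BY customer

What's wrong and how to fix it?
Bug: Aggregates like MIN are computed per group after WHERE runs

Fix: Use HAVING for the per-group MIN condition

Corrected query:
SELECT customer, MIN(total) FROM orders GROUP BY customer HAVING MIN(total) >= 313.4

Result:
customer | MIN(total)
---------+-----------
Dave     | 489.27    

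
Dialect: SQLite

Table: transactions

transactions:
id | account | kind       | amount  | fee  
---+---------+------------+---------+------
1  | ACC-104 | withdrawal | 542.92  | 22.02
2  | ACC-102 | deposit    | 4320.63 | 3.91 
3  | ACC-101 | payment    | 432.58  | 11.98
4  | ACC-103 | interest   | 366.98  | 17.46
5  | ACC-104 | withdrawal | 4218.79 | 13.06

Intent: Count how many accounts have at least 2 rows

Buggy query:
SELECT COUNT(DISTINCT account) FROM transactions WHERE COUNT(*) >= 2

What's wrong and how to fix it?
Bug: WHERE filters individual rows, not groups, so a group-level COUNT is invalid there

Fix: Group first with HAVING COUNT(*) >= 2, then COUNT the resulting groups

Corrected query:
SELECT COUNT(*) FROM (SELECT account FROM transactions GROUP BY account HAVING COUNT(*) >= 2)

Result:
COUNT(*)
--------
1       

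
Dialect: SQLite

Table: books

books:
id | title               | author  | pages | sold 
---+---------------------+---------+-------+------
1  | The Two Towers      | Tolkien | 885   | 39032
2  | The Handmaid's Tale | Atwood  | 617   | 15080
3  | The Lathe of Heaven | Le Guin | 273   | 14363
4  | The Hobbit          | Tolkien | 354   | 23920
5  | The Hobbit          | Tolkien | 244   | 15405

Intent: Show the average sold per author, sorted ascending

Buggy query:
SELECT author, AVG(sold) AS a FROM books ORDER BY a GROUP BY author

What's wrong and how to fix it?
Bug: ORDER BY appears before GROUP BY; SQL clause order requires GROUP BY first

Fix: Reorder: SELECT … FROM … GROUP BY … ORDER BY …

Corrected query:
SELECT author, AVG(sold) AS a FROM books GROUP BY author ORDER BY a

Result:
author  | a    
--------+------
Le Guin | 14363
Atwood  | 15080
Tolkien | 26119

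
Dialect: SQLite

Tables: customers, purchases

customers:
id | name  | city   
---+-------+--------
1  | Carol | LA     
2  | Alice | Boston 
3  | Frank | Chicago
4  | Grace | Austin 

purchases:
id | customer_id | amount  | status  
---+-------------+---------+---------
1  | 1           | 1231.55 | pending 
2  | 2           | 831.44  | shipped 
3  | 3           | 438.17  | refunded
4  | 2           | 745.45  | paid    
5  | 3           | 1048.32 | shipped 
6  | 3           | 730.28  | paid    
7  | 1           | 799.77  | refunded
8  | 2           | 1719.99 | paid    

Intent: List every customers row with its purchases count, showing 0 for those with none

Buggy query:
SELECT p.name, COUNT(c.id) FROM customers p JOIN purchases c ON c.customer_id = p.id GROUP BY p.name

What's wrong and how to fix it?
Bug: An inner join excludes parents with zero children

Fix: Use LEFT JOIN so parents without children still appear (COUNT(c.id) gives 0)

Corrected query:
SELECT p.name, COUNT(c.id) FROM customers p LEFT JOIN purchases c ON c.customer_id = p.id GROUP BY p.name

Result:
name  | COUNT(c.id)
------+------------
Alice | 3          
Carol | 2          
Frank | 3          
Grace | 0          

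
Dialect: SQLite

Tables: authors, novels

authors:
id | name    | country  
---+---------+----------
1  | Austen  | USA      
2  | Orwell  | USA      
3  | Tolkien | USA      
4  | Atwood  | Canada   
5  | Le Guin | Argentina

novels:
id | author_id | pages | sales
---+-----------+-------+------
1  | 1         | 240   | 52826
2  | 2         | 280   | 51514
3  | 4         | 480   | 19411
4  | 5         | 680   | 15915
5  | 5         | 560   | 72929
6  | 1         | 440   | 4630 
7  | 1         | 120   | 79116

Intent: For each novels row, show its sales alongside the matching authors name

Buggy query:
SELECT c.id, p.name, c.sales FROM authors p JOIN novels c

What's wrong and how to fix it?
Bug: JOIN with no ON clause produces a cartesian product; every novels row pairs with every authors row

Fix: Add ON c.author_id = p.id to the JOIN

Corrected query:
SELECT c.id, p.name, c.sales FROM authors p JOIN novels c ON c.author_id = p.id

Result:
id | name    | sales
---+---------+------
1  | Austen  | 52826
2  | Orwell  | 51514
3  | Atwood  | 19411
4  | Le Guin | 15915
5  | Le Guin | 72929
6  | Austen  | 4630 
7  | Austen  | 79116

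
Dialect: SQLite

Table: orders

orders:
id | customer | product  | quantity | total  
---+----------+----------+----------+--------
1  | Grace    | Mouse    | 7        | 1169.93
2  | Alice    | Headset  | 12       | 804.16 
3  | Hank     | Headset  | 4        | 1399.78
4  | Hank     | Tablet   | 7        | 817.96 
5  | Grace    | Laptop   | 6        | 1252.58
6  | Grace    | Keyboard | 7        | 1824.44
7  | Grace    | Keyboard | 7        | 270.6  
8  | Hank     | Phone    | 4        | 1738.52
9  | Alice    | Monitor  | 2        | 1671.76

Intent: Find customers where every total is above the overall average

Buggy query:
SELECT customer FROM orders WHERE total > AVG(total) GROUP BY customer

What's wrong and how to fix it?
Bug: AVG() is an aggregate; it can't sit directly in WHERE

Fix: Compute the overall average in a scalar subquery and compare each group's MIN against it in HAVING

Corrected query:
SELECT customer FROM orders GROUP BY customer HAVING MIN(total) > (SELECT AVG(total) FROM orders)

Result:
(no rows)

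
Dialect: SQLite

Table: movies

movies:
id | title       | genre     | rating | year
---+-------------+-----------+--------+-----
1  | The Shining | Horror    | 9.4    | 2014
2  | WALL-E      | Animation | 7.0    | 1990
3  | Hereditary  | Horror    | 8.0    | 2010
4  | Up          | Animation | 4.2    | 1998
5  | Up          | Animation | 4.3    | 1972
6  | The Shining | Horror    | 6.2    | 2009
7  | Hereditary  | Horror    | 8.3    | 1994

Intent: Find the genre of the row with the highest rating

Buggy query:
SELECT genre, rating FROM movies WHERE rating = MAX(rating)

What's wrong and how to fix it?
Bug: WHERE is evaluated per row; an aggregate over the whole table isn't defined there

Fix: Wrap MAX in a scalar subquery so WHERE compares against a single value

Corrected query:
SELECT genre, rating FROM movies WHERE rating = (SELECT MAX(rating) FROM movies)

Result:
genre  | rating
-------+-------
Horror | 9.4   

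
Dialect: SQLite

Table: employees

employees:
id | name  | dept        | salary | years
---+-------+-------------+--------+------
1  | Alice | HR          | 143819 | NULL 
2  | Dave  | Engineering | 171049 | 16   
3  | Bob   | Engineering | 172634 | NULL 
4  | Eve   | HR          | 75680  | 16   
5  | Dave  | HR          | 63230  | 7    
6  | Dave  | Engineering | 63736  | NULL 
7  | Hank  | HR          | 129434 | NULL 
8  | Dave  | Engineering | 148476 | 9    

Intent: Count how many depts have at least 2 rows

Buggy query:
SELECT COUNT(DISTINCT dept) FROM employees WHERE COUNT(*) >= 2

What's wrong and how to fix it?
Bug: COUNT(*) cannot appear in WHERE; the per-group count doesn't exist yet

Fix: Group first with HAVING COUNT(*) >= 2, then COUNT the resulting groups

Corrected query:
SELECT COUNT(*) FROM (SELECT dept FROM employees GROUP BY dept HAVING COUNT(*) >= 2)

Result:
COUNT(*)
--------
2       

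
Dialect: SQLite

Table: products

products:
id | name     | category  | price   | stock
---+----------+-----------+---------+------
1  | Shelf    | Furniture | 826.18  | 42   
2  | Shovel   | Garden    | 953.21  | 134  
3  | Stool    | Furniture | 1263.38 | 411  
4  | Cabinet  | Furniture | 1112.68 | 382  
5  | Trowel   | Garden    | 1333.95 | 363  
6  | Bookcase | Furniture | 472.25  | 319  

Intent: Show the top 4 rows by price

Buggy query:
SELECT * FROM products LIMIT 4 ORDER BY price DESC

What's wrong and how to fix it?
Bug: LIMIT must come after ORDER BY

Fix: Swap the clauses: ORDER BY first, then LIMIT

Corrected query:
SELECT * FROM products ORDER BY price DESC LIMIT 4

Result:
id | name    | category  | price   | stock
---+---------+-----------+---------+------
5  | Trowel  | Garden    | 1333.95 | 363  
3  | Stool   | Furniture | 1263.38 | 411  
4  | Cabinet | Furniture | 1112.68 | 382  
2  | Shovel  | Garden    | 953.21  | 134  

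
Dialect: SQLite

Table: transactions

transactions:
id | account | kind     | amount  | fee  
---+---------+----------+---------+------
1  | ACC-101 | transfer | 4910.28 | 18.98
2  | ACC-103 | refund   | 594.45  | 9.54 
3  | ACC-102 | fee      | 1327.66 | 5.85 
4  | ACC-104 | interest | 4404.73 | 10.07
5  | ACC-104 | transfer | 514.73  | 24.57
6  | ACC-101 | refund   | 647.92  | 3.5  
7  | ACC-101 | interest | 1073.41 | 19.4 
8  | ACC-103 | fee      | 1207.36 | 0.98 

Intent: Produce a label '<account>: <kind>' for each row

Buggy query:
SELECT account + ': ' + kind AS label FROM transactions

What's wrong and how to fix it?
Bug: SQLite uses || for string concatenation; + coerces text to numbers (yielding 0)

Fix: Replace + with || to concatenate text

Corrected query:
SELECT account || ': ' || kind AS label FROM transactions

Result:
label            
-----------------
ACC-101: transfer
ACC-103: refund  
ACC-102: fee     
ACC-104: interest
ACC-104: transfer
ACC-101: refund  
ACC-101: interest
ACC-103: fee     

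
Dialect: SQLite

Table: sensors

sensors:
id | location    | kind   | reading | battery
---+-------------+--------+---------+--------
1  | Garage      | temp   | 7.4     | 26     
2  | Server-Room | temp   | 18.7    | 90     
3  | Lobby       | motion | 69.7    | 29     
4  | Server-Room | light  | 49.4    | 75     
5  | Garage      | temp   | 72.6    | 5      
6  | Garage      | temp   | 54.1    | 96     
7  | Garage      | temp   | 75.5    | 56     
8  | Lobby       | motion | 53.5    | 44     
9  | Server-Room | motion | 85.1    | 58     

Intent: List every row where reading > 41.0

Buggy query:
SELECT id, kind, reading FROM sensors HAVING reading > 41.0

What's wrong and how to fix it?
Bug: HAVING filters the output of aggregation, but this query has no GROUP BY and no aggregate functions, so SQLite rejects it (HAVING clause on a non-aggregate query); the condition here is per row

Fix: Replace HAVING with WHERE since the condition applies to individual rows

Corrected query:
SELECT id, kind, reading FROM sensors WHERE reading > 41.0

Result:
id | kind   | reading
---+--------+--------
3  | motion | 69.7   
4  | light  | 49.4   
5  | temp   | 72.6   
6  | temp   | 54.1   
7  | temp   | 75.5   
8  | motion | 53.5   
9  | motion | 85.1   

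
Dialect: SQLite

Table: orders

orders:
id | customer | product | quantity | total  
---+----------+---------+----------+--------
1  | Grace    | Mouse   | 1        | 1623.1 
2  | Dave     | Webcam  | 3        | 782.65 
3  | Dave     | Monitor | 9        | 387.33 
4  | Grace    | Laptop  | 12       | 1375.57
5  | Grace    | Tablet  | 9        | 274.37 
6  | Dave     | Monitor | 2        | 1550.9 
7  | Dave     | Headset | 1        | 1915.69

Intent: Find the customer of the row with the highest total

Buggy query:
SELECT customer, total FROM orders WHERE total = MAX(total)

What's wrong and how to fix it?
Bug: WHERE is evaluated per row; an aggregate over the whole table isn't defined there

Fix: Wrap MAX in a scalar subquery so WHERE compares against a single value

Corrected query:
SELECT customer, total FROM orders WHERE total = (SELECT MAX(total) FROM orders)

Result:
customer | total  
---------+--------
Dave     | 1915.69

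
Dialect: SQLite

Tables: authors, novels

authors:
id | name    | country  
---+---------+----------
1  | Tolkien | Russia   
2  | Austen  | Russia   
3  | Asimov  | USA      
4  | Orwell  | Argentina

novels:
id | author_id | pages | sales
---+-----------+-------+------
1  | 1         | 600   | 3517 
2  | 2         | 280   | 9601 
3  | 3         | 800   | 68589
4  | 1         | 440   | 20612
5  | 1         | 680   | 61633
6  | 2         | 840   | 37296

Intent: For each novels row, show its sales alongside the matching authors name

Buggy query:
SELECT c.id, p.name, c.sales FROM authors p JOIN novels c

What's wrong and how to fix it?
Bug: JOIN with no ON clause produces a cartesian product; every novels row pairs with every authors row

Fix: Add ON c.author_id = p.id to the JOIN

Corrected query:
SELECT c.id, p.name, c.sales FROM authors p JOIN novels c ON c.author_id = p.id

Result:
id | name    | sales
---+---------+------
1  | Tolkien | 3517 
2  | Austen  | 9601 
3  | Asimov  | 68589
4  | Tolkien | 20612
5  | Tolkien | 61633
6  | Austen  | 37296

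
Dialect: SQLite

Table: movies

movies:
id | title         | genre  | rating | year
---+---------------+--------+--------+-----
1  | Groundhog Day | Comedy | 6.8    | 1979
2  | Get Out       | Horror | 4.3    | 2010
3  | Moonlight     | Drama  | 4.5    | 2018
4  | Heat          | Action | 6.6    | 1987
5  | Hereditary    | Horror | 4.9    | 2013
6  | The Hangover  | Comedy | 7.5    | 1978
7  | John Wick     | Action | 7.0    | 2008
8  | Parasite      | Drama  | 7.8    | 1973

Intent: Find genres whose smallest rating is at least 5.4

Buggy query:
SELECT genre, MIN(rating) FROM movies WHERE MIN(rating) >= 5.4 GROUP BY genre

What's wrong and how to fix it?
Bug: MIN() in WHERE is a misuse of aggregate

Fix: Use HAVING for the per-group MIN condition

Corrected query:
SELECT genre, MIN(rating) FROM movies GROUP BY genre HAVING MIN(rating) >= 5.4

Result:
genre  | MIN(rating)
-------+------------
Action | 6.6        
Comedy | 6.8        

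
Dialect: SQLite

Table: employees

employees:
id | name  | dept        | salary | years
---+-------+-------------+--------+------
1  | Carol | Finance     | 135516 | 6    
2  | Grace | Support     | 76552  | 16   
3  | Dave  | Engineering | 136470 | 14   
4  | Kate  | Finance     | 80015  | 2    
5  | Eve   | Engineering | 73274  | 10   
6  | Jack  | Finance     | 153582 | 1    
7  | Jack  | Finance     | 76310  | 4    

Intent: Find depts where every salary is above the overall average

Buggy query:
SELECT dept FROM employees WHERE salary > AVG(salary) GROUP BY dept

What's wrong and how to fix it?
Bug: WHERE evaluates per row before aggregation, so AVG() is unavailable

Fix: Compute the overall average in a scalar subquery and compare each group's MIN against it in HAVING

Corrected query:
SELECT dept FROM employees GROUP BY dept HAVING MIN(salary) > (SELECT AVG(salary) FROM employees)

Result:
(no rows)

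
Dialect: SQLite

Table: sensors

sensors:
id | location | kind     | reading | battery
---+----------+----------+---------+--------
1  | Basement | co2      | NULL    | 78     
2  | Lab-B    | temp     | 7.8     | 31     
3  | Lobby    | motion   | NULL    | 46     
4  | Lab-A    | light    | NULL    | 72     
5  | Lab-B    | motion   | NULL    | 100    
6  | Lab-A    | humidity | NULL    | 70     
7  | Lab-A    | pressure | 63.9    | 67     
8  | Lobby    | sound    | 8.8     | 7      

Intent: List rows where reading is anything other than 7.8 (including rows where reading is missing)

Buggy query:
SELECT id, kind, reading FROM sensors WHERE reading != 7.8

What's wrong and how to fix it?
Bug: 'reading != 7.8' is unknown when reading is NULL, so NULL rows are silently excluded

Fix: Handle NULL separately with IS NULL alongside the inequality

Corrected query:
SELECT id, kind, reading FROM sensors WHERE reading != 7.8 OR reading IS NULL

Result:
id | kind     | reading
---+----------+--------
1  | co2      | NULL   
3  | motion   | NULL   
4  | light    | NULL   
5  | motion   | NULL   
6  | humidity | NULL   
7  | pressure | 63.9   
8  | sound    | 8.8    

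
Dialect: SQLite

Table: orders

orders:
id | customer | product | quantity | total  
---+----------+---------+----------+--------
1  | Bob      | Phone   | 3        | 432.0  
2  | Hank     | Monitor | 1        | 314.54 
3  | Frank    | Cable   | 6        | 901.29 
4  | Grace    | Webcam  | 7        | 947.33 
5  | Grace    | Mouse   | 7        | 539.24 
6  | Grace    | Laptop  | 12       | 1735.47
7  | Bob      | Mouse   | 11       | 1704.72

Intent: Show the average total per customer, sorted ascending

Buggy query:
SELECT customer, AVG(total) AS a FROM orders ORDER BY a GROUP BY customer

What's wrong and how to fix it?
Bug: GROUP BY must precede ORDER BY

Fix: Move ORDER BY to the end, after GROUP BY

Corrected query:
SELECT customer, AVG(total) AS a FROM orders GROUP BY customer ORDER BY a

Result:
customer | a          
---------+------------
Hank     | 314.54     
Frank    | 901.29     
Bob      | 1068.36    
Grace    | 1074.013333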